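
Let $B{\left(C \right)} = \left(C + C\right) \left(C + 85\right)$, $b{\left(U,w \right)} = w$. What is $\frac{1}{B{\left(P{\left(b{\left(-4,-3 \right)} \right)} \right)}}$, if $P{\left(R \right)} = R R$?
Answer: $\frac{1}{1692} \approx 0.00059102$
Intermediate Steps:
$P{\left(R \right)} = R^{2}$
$B{\left(C \right)} = 2 C \left(85 + C\right)$
$\frac{1}{B{\left(P{\left(b{\left(-4,-3 \right)} \right)} \right)}} = \frac{1}{2 \left(-3\right)^{2} \left(85 + \left(-3\right)^{2}\right)} = \frac{1}{2 \cdot 9 \left(85 + 9\right)} = \frac{1}{2 \cdot 9 \cdot 94} = \frac{1}{1692}$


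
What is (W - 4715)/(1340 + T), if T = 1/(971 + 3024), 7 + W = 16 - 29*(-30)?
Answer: -15324820/5353301 ≈ -2.8627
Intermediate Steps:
W = 879 (W = -7 + (16 - 29*(-30)) = -7 + (16 + 870) = -7 + 886 = 879)
T = 1/3995 ≈ 0.00025031
(W - 4715)/(1340 + T) = (879 - 4715)/(1340 + 1/3995) = -3836/5353301/3995 = -3836*3995/5353301 = -15324820/5353301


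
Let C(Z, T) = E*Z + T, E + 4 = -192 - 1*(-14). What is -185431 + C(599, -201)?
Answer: -294650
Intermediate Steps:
E = -182 (E = -4 + (-192 - 1*(-14)) = -4 + (-192 + 14) = -4 - 178 = -182)
C(Z, T) = T - 182*Z (C(Z, T) = -182*Z + T = T - 182*Z)
-185431 + C(599, -201) = -185431 + (-201 - 182*599) = -185431 + (-201 - 109018) = -185431 - 109219 = -294650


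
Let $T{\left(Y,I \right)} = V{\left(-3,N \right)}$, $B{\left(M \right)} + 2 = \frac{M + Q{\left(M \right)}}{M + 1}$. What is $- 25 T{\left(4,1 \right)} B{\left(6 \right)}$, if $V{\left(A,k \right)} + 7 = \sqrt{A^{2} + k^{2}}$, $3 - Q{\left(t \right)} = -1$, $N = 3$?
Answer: $-100 + \frac{300 \sqrt{2}}{7} \approx -39.391$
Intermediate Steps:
$Q{\left(t \right)} = 4$ ($Q{\left(t \right)} = 3 - -1 = 3 + 1 = 4$)
$B{\left(M \right)} = -2 + \frac{4 + M}{1 + M}$ ($B{\left(M \right)} = -2 + \frac{M + 4}{M + 1} = -2 + \frac{4 + M}{1 + M}$)
$V{\left(A,k \right)} = -7 + \sqrt{A^{2} + k^{2}}$
$T{\left(Y,I \right)} = -7 + 3 \sqrt{2}$ ($T{\left(Y,I \right)} = -7 + \sqrt{\left(-3\right)^{2} + 3^{2}} = -7 + \sqrt{9 + 9} = -7 + \sqrt{18} = -7 + 3 \sqrt{2}$)
$- 25 T{\left(4,1 \right)} B{\left(6 \right)} = - 25 \left(-7 + 3 \sqrt{2}\right) \frac{2 - 6}{1 + 6} = \left(175 - 75 \sqrt{2}\right) \frac{2 - 6}{7} = \left(175 - 75 \sqrt{2}\right) \frac{1}{7} \left(-4\right) = \left(175 - 75 \sqrt{2}\right) \left(- \frac{4}{7}\right) = -100 + \frac{300 \sqrt{2}}{7}$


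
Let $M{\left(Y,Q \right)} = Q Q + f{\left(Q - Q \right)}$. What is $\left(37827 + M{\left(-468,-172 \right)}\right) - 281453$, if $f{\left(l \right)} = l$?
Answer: $-214042$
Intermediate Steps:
$M{\left(Y,Q \right)} = Q^{2}$ ($M{\left(Y,Q \right)} = Q Q + \left(Q - Q\right) = Q^{2} + 0 = Q^{2}$)
$\left(37827 + M{\left(-468,-172 \right)}\right) - 281453 = \left(37827 + \left(-172\right)^{2}\right) - 281453 = \left(37827 + 29584\right) - 281453 = 67411 - 281453 = -214042$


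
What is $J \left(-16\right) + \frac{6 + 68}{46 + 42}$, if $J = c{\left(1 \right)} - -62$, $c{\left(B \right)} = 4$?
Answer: $- \frac{46427}{44} \approx -1055.2$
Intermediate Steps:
$J = 66$ ($J = 4 - -62 = 4 + 62 = 66$)
$J \left(-16\right) + \frac{6 + 68}{46 + 42} = 66 \left(-16\right) + \frac{6 + 68}{46 + 42} = -1056 + \frac{74}{88} = -1056 + 74 \cdot \frac{1}{88} = -1056 + \frac{37}{44} = - \frac{46427}{44}$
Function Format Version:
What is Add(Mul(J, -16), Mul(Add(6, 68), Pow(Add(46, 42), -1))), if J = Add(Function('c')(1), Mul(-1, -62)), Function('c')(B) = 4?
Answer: Rational(-46427, 44) ≈ -1055.2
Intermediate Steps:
J = 66 (J = Add(4, Mul(-1, -62)) = Add(4, 62) = 66)
Add(Mul(J, -16), Mul(Add(6, 68), Pow(Add(46, 42), -1))) = Add(Mul(66, -16), Mul(Add(6, 68), Pow(Add(46, 42), -1))) = Add(-1056, Mul(74, Pow(88, -1))) = Add(-1056, Mul(74, Rational(1, 88))) = Add(-1056, Rational(37, 44)) = Rational(-46427, 44)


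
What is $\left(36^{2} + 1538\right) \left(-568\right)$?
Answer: $-1609712$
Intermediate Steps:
$\left(36^{2} + 1538\right) \left(-568\right) = \left(1296 + 1538\right) \left(-568\right) = 2834 \left(-568\right) = -1609712$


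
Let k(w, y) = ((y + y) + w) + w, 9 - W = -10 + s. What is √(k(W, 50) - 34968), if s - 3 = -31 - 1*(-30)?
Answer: I*√34834 ≈ 186.64*I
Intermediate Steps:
s = 2 (s = 3 + (-31 - 1*(-30)) = 3 + (-31 + 30) = 3 - 1 = 2)
W = 17 (W = 9 - (-10 + 2) = 9 - 1*(-8) = 9 + 8 = 17)
k(w, y) = 2*w + 2*y (k(w, y) = (2*y + w) + w = (w + 2*y) + w = 2*w + 2*y)
√(k(W, 50) - 34968) = √((2*17 + 2*50) - 34968) = √((34 + 100) - 34968) = √(134 - 34968) = √(-34834) = I*√34834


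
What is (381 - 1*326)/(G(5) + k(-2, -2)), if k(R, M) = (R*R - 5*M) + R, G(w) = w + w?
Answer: 5/2 ≈ 2.5000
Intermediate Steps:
G(w) = 2*w
k(R, M) = R + R² - 5*M (k(R, M) = (R² - 5*M) + R = R + R² - 5*M)
(381 - 1*326)/(G(5) + k(-2, -2)) = (381 - 1*326)/(2*5 + (-2 + (-2)² - 5*(-2))) = (381 - 326)/(10 + (-2 + 4 + 10)) = 55/(10 + 12) = 55/22 = 55*(1/22) = 5/2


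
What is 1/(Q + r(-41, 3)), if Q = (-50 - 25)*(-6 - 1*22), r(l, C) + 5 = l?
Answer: 1/2054 ≈ 0.00048685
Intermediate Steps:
r(l, C) = -5 + l
Q = 2100 (Q = -75*(-6 - 22) = -75*(-28) = 2100)
1/(Q + r(-41, 3)) = 1/(2100 + (-5 - 41)) = 1/(2100 - 46) = 1/2054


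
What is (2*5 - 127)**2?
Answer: 13689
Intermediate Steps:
(2*5 - 127)**2 = (10 - 127)**2 = (-117)**2 = 13689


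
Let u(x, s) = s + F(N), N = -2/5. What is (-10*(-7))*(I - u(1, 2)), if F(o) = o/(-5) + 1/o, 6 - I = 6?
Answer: 147/5 ≈ 29.400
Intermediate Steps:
I = 0 (I = 6 - 1*6 = 6 - 6 = 0)
N = -⅖ (N = -2*⅕ = -⅖ ≈ -0.40000)
F(o) = 1/o - o/5 (F(o) = o*(-⅕) + 1/o = -o/5 + 1/o = 1/o - o/5)
u(x, s) = -121/50 + s (u(x, s) = s + (1/(-⅖) - ⅕*(-⅖)) = s + (-5/2 + 2/25) = s - 121/50 = -121/50 + s)
(-10*(-7))*(I - u(1, 2)) = (-10*(-7))*(0 - (-121/50 + 2)) = 70*(0 - 1*(-21/50)) = 70*(0 + 21/50) = 70*(21/50) = 147/5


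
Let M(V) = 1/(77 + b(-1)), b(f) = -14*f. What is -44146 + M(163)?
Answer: -4017285/91 ≈ -44146.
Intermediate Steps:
M(V) = 1/91 (M(V) = 1/(77 - 14*(-1)) = 1/(77 + 14) = 1/91)
-44146 + M(163) = -44146 + 1/91 = -4017285/91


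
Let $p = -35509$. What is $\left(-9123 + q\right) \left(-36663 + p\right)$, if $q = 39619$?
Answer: $-2200957312$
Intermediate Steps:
$\left(-9123 + q\right) \left(-36663 + p\right) = \left(-9123 + 39619\right) \left(-36663 - 35509\right) = 30496 \left(-72172\right) = -2200957312$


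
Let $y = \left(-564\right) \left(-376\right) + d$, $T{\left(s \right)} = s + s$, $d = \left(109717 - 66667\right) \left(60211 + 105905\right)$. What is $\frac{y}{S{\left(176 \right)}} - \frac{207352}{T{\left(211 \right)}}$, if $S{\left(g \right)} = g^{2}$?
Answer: $\frac{188219533691}{816992} \approx 2.3038 \cdot 10^{5}$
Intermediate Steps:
$d = 7151293800$ ($d = 43050 \cdot 166116 = 7151293800$)
$T{\left(s \right)} = 2 s$
$y = 7151505864$ ($y = \left(-564\right) \left(-376\right) + 7151293800 = 212064 + 7151293800 = 7151505864$)
$\frac{y}{S{\left(176 \right)}} - \frac{207352}{T{\left(211 \right)}} = \frac{7151505864}{176^{2}} - \frac{207352}{2 \cdot 211} = \frac{7151505864}{30976} - \frac{207352}{422} = 7151505864 \cdot \frac{1}{30976} - \frac{103676}{211} = \frac{893938233}{3872} - \frac{103676}{211} = \frac{188219533691}{816992}$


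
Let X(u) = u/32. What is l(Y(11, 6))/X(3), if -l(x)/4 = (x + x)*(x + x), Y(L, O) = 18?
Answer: -55296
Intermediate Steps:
X(u) = u/32 (X(u) = u*(1/32) = u/32)
l(x) = -16*x² (l(x) = -4*(x + x)*(x + x) = -4*2*x*2*x = -16*x²)
l(Y(11, 6))/X(3) = (-16*18²)/(((1/32)*3)) = (-16*324)/(3/32) = -5184*32/3 = -55296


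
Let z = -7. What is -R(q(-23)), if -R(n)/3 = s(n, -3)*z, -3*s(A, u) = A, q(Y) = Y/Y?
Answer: 7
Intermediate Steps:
q(Y) = 1
s(A, u) = -A/3
R(n) = -7*n (R(n) = -3*(-n/3)*(-7) = -7*n)
-R(q(-23)) = -(-7) = -1*(-7) = 7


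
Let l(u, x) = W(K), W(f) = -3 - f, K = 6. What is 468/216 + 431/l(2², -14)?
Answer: -823/18 ≈ -45.722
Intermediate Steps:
l(u, x) = -9 (l(u, x) = -3 - 1*6 = -3 - 6 = -9)
468/216 + 431/l(2², -14) = 468/216 + 431/(-9) = 468*(1/216) + 431*(-⅑) = 13/6 - 431/9 = -823/18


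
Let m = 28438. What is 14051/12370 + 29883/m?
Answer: 192308762/87944515 ≈ 2.1867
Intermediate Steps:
14051/12370 + 29883/m = 14051/12370 + 29883/28438 = 192308762/87944515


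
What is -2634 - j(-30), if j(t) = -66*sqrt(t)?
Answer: -2634 + 66*I*sqrt(30) ≈ -2634.0 + 361.5*I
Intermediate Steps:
-2634 - j(-30) = -2634 - (-66)*sqrt(-30) = -2634 - (-66)*I*sqrt(30) = -2634 + 66*I*sqrt(30)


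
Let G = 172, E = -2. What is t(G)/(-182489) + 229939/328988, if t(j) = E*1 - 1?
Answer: 41962325135/60036691132 ≈ 0.69895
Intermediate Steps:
t(j) = -3 (t(j) = -2*1 - 1 = -2 - 1 = -3)
t(G)/(-182489) + 229939/328988 = -3/(-182489) + 229939/328988 = -3*(-1/182489) + 229939*(1/328988) = 3/182489 + 229939/328988 = 41962325135/60036691132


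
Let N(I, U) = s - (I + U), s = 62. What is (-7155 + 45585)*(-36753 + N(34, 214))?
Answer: -1419565770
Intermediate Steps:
N(I, U) = 62 - I - U (N(I, U) = 62 - (I + U) = 62 + (-I - U) = 62 - I - U)
(-7155 + 45585)*(-36753 + N(34, 214)) = (-7155 + 45585)*(-36753 + (62 - 1*34 - 1*214)) = 38430*(-36753 + (62 - 34 - 214)) = 38430*(-36753 - 186) = 38430*(-36939) = -1419565770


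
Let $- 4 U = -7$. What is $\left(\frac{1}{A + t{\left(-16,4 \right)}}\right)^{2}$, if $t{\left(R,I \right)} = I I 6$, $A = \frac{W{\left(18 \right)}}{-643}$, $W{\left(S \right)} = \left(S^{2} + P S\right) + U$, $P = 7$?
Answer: $\frac{6615184}{60076461025} \approx 0.00011011$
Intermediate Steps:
$U = \frac{7}{4}$ ($U = \left(- \frac{1}{4}\right) \left(-7\right) = \frac{7}{4} \approx 1.75$)
$W{\left(S \right)} = \frac{7}{4} + S^{2} + 7 S$ ($W{\left(S \right)} = \left(S^{2} + 7 S\right) + \frac{7}{4} = \frac{7}{4} + S^{2} + 7 S$)
$A = - \frac{1807}{2572}$ ($A = \frac{\frac{7}{4} + 18^{2} + 7 \cdot 18}{-643} = \left(\frac{7}{4} + 324 + 126\right) \left(- \frac{1}{643}\right) = \frac{1807}{4} \left(- \frac{1}{643}\right) = - \frac{1807}{2572} \approx -0.70257$)
$t{\left(R,I \right)} = 6 I^{2}$ ($t{\left(R,I \right)} = I^{2} \cdot 6 = 6 I^{2}$)
$\left(\frac{1}{A + t{\left(-16,4 \right)}}\right)^{2} = \left(\frac{1}{- \frac{1807}{2572} + 6 \cdot 4^{2}}\right)^{2} = \left(\frac{1}{- \frac{1807}{2572} + 6 \cdot 16}\right)^{2} = \left(\frac{1}{- \frac{1807}{2572} + 96}\right)^{2} = \left(\frac{1}{\frac{245105}{2572}}\right)^{2} = \left(\frac{2572}{245105}\right)^{2} = \frac{6615184}{60076461025}$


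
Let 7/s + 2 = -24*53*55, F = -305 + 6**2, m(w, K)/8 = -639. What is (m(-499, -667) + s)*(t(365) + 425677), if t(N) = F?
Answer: -76072681820704/34981 ≈ -2.1747e+9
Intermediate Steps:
m(w, K) = -5112 (m(w, K) = 8*(-639) = -5112)
F = -269 (F = -305 + 36 = -269)
t(N) = -269
s = -7/69962 (s = 7/(-2 - 24*53*55) = 7/(-2 - 1272*55) = 7/(-2 - 69960) = 7/(-69962) = 7*(-1/69962) = -7/69962 ≈ -0.00010005)
(m(-499, -667) + s)*(t(365) + 425677) = (-5112 - 7/69962)*(-269 + 425677) = -357645751/69962*425408 = -76072681820704/34981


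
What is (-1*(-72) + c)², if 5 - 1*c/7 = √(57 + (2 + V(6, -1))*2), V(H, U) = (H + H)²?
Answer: 28550 - 1498*√349 ≈ 565.05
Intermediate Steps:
V(H, U) = 4*H² (V(H, U) = (2*H)² = 4*H²)
c = 35 - 7*√349 (c = 35 - 7*√(57 + (2 + 4*6²)*2) = 35 - 7*√(57 + (2 + 4*36)*2) = 35 - 7*√(57 + (2 + 144)*2) = 35 - 7*√(57 + 146*2) = 35 - 7*√(57 + 292) = 35 - 7*√349 ≈ -95.771)
(-1*(-72) + c)² = (-1*(-72) + (35 - 7*√349))² = (72 + (35 - 7*√349))² = (107 - 7*√349)²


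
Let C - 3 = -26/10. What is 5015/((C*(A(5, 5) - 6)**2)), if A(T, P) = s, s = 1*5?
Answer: 25075/2 ≈ 12538.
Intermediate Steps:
s = 5
A(T, P) = 5
C = 2/5 (C = 3 - 26/10 = 3 - 26*1/10 = 3 - 13/5 = 2/5 ≈ 0.40000)
5015/((C*(A(5, 5) - 6)**2)) = 5015/((2*(5 - 6)**2/5)) = 5015/(((2/5)*(-1)**2)) = 5015/(((2/5)*1)) = 5015/(2/5) = 5015*(5/2) = 25075/2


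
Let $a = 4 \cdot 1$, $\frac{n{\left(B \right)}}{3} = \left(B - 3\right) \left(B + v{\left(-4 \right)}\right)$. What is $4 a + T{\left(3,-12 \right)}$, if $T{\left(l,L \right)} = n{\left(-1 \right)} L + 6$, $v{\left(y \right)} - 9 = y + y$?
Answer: $22$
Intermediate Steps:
$v{\left(y \right)} = 9 + 2 y$ ($v{\left(y \right)} = 9 + \left(y + y\right) = 9 + 2 y$)
$n{\left(B \right)} = 3 \left(1 + B\right) \left(-3 + B\right)$ ($n{\left(B \right)} = 3 \left(B - 3\right) \left(B + \left(9 + 2 \left(-4\right)\right)\right) = 3 \left(-3 + B\right) \left(B + \left(9 - 8\right)\right) = 3 \left(-3 + B\right) \left(B + 1\right) = 3 \left(-3 + B\right) \left(1 + B\right) = 3 \left(1 + B\right) \left(-3 + B\right)$)
$a = 4$
$T{\left(l,L \right)} = 6$ ($T{\left(l,L \right)} = \left(-9 - -6 + 3 \left(-1\right)^{2}\right) L + 6 = \left(-9 + 6 + 3 \cdot 1\right) L + 6 = \left(-9 + 6 + 3\right) L + 6 = 0 L + 6 = 0 + 6 = 6$)
$4 a + T{\left(3,-12 \right)} = 4 \cdot 4 + 6 = 16 + 6 = 22$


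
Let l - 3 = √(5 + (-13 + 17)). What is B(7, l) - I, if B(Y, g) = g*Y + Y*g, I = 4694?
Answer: -4610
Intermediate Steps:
l = 6 (l = 3 + √(5 + (-13 + 17)) = 3 + √(5 + 4) = 3 + √9 = 3 + 3 = 6)
B(Y, g) = 2*Y*g (B(Y, g) = Y*g + Y*g = 2*Y*g)
B(7, l) - I = 2*7*6 - 1*4694 = 84 - 4694 = -4610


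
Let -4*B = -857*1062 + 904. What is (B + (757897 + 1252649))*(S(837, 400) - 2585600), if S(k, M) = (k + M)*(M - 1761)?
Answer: -19107495868999/2 ≈ -9.5538e+12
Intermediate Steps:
B = 454615/2 (B = -(-857*1062 + 904)/4 = -(-910134 + 904)/4 = -¼*(-909230) = 454615/2 ≈ 2.2731e+5)
S(k, M) = (-1761 + M)*(M + k) (S(k, M) = (M + k)*(-1761 + M) = (-1761 + M)*(M + k))
(B + (757897 + 1252649))*(S(837, 400) - 2585600) = (454615/2 + (757897 + 1252649))*((400² - 1761*400 - 1761*837 + 400*837) - 2585600) = (454615/2 + 2010546)*((160000 - 704400 - 1473957 + 334800) - 2585600) = 4475707*(-1683557 - 2585600)/2 = (4475707/2)*(-4269157) = -19107495868999/2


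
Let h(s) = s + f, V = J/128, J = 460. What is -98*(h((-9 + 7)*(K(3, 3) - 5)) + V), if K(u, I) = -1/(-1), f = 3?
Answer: -22883/16 ≈ -1430.2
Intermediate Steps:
K(u, I) = 1 (K(u, I) = -1*(-1) = 1)
V = 115/32 (V = 460/128 = 460*(1/128) = 115/32 ≈ 3.5938)
h(s) = 3 + s (h(s) = s + 3 = 3 + s)
-98*(h((-9 + 7)*(K(3, 3) - 5)) + V) = -98*((3 + (-9 + 7)*(1 - 5)) + 115/32) = -98*((3 - 2*(-4)) + 115/32) = -98*((3 + 8) + 115/32) = -98*(11 + 115/32) = -98*467/32 = -22883/16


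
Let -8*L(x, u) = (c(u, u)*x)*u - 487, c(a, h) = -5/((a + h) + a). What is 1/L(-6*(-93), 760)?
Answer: 8/1417 ≈ 0.0056457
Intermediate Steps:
c(a, h) = -5/(h + 2*a)
L(x, u) = 487/8 + 5*x/24 (L(x, u) = -(((-5/(u + 2*u))*x)*u - 487)/8 = -(((-5*1/(3*u))*x)*u - 487)/8 = -(((-5/(3*u))*x)*u - 487)/8 = -((-5*x/(3*u))*u - 487)/8 = -(-5*x/3 - 487)/8 = -(-487 - 5*x/3)/8 = 487/8 + 5*x/24)
1/L(-6*(-93), 760) = 1/(487/8 + 5*(-6*(-93))/24) = 1/(487/8 + (5/24)*558) = 1/(487/8 + 465/4) = 1/(1417/8) = 8/1417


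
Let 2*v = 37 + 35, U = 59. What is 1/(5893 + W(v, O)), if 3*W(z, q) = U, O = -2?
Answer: 3/17738 ≈ 0.00016913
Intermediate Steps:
v = 36 (v = (37 + 35)/2 = (½)*72 = 36)
W(z, q) = 59/3 (W(z, q) = (⅓)*59 = 59/3)
1/(5893 + W(v, O)) = 1/(5893 + 59/3) = 1/(17738/3) = 3/17738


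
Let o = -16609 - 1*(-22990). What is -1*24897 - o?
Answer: -31278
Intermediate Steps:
o = 6381 (o = -16609 + 22990 = 6381)
-1*24897 - o = -1*24897 - 1*6381 = -24897 - 6381 = -31278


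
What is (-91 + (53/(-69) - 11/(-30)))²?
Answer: 3977446489/476100 ≈ 8354.2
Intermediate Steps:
(-91 + (53/(-69) - 11/(-30)))² = (-91 + (53*(-1/69) - 11*(-1/30)))² = (-91 + (-53/69 + 11/30))² = (-91 - 277/690)² = (-63067/690)² = 3977446489/476100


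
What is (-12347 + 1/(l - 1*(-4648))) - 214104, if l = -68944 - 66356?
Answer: -29586276053/130652 ≈ -2.2645e+5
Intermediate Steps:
l = -135300
(-12347 + 1/(l - 1*(-4648))) - 214104 = (-12347 + 1/(-135300 - 1*(-4648))) - 214104 = (-12347 + 1/(-135300 + 4648)) - 214104 = (-12347 + 1/(-130652)) - 214104 = (-12347 - 1/130652) - 214104 = -1613160245/130652 - 214104 = -29586276053/130652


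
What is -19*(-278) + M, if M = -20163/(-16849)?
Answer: 89016581/16849 ≈ 5283.2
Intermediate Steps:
M = 20163/16849 (M = -20163*(-1/16849) = 20163/16849 ≈ 1.1967)
-19*(-278) + M = -19*(-278) + 20163/16849 = 5282 + 20163/16849 = 89016581/16849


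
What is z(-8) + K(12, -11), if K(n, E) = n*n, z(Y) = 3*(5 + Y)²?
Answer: 171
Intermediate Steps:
K(n, E) = n²
z(-8) + K(12, -11) = 3*(5 - 8)² + 12² = 3*(-3)² + 144 = 3*9 + 144 = 27 + 144 = 171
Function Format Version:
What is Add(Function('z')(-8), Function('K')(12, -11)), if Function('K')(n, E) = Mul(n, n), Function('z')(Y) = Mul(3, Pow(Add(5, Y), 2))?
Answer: 171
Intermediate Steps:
Function('K')(n, E) = Pow(n, 2)
Add(Function('z')(-8), Function('K')(12, -11)) = Add(Mul(3, Pow(Add(5, -8), 2)), Pow(12, 2)) = Add(Mul(3, Pow(-3, 2)), 144) = Add(Mul(3, 9), 144) = Add(27, 144) = 171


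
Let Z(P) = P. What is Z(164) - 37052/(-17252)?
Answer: 716595/4313 ≈ 166.15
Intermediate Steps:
Z(164) - 37052/(-17252) = 164 - 37052/(-17252) = 164 - 37052*(-1)/17252 = 164 - 1*(-9263/4313) = 164 + 9263/4313 = 716595/4313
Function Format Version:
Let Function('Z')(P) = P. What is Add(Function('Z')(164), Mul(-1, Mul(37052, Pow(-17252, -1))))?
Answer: Rational(716595, 4313) ≈ 166.15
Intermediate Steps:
Add(Function('Z')(164), Mul(-1, Mul(37052, Pow(-17252, -1)))) = Add(164, Mul(-1, Mul(37052, Pow(-17252, -1)))) = Add(164, Mul(-1, Mul(37052, Rational(-1, 17252)))) = Add(164, Mul(-1, Rational(-9263, 4313))) = Add(164, Rational(9263, 4313)) = Rational(716595, 4313)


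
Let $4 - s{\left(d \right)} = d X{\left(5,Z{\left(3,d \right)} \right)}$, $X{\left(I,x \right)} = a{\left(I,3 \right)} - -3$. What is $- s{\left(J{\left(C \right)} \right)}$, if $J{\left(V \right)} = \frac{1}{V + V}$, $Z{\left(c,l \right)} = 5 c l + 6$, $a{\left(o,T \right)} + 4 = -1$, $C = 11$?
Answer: $- \frac{45}{11} \approx -4.0909$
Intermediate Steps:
$a{\left(o,T \right)} = -5$ ($a{\left(o,T \right)} = -4 - 1 = -5$)
$Z{\left(c,l \right)} = 6 + 5 c l$ ($Z{\left(c,l \right)} = 5 c l + 6 = 6 + 5 c l$)
$X{\left(I,x \right)} = -2$ ($X{\left(I,x \right)} = -5 - -3 = -5 + 3 = -2$)
$J{\left(V \right)} = \frac{1}{2 V}$
$s{\left(d \right)} = 4 + 2 d$ ($s{\left(d \right)} = 4 - d \left(-2\right) = 4 - - 2 d = 4 + 2 d$)
$- s{\left(J{\left(C \right)} \right)} = - (4 + 2 \frac{1}{2 \cdot 11}) = - (4 + 2 \cdot \frac{1}{2} \cdot \frac{1}{11}) = - (4 + 2 \cdot \frac{1}{22}) = - (4 + \frac{1}{11}) = \left(-1\right) \frac{45}{11} = - \frac{45}{11}$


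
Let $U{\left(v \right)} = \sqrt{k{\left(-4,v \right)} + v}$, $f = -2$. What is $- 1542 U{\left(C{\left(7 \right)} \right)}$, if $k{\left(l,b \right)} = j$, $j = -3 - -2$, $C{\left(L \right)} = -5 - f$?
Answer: $- 3084 i \approx - 3084.0 i$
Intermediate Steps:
$C{\left(L \right)} = -3$ ($C{\left(L \right)} = -5 - -2 = -5 + 2 = -3$)
$j = -1$ ($j = -3 + 2 = -1$)
$k{\left(l,b \right)} = -1$
$U{\left(v \right)} = \sqrt{-1 + v}$
$- 1542 U{\left(C{\left(7 \right)} \right)} = - 1542 \sqrt{-1 - 3} = - 1542 \sqrt{-4} = - 1542 \cdot 2 i = - 3084 i$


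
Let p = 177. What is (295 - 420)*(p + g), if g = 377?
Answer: -69250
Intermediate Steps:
(295 - 420)*(p + g) = (295 - 420)*(177 + 377) = -125*554 = -69250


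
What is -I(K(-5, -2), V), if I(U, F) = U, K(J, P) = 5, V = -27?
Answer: -5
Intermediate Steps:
-I(K(-5, -2), V) = -1*5 = -5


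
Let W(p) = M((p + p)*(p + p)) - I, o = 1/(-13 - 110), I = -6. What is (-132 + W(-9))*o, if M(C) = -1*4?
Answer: 130/123 ≈ 1.0569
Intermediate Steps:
o = -1/123 (o = 1/(-123) = -1/123 ≈ -0.0081301)
M(C) = -4
W(p) = 2 (W(p) = -4 - 1*(-6) = -4 + 6 = 2)
(-132 + W(-9))*o = (-132 + 2)*(-1/123) = -130*(-1/123) = 130/123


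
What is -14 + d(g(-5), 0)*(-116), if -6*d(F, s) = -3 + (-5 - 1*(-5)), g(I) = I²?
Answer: -72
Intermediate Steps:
d(F, s) = ½ (d(F, s) = -(-3 + (-5 - 1*(-5)))/6 = -(-3 + (-5 + 5))/6 = -(-3 + 0)/6 = -⅙*(-3) = ½)
-14 + d(g(-5), 0)*(-116) = -14 + (½)*(-116) = -14 - 58 = -72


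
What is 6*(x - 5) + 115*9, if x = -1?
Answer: 999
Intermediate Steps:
6*(x - 5) + 115*9 = 6*(-1 - 5) + 115*9 = 6*(-6) + 1035 = -36 + 1035 = 999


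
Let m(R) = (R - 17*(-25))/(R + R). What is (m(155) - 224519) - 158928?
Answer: -11886799/31 ≈ -3.8345e+5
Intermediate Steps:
m(R) = (425 + R)/(2*R) (m(R) = (R + 425)/((2*R)) = (425 + R)*(1/(2*R)) = (425 + R)/(2*R))
(m(155) - 224519) - 158928 = ((½)*(425 + 155)/155 - 224519) - 158928 = ((½)*(1/155)*580 - 224519) - 158928 = (58/31 - 224519) - 158928 = -6960031/31 - 158928 = -11886799/31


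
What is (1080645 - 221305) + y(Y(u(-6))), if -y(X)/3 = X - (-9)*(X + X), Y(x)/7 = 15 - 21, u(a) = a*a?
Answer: 861734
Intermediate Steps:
u(a) = a**2
Y(x) = -42 (Y(x) = 7*(15 - 21) = 7*(-6) = -42)
y(X) = -57*X (y(X) = -3*(X - (-9)*(X + X)) = -3*(X - (-9)*2*X) = -3*(X - (-18)*X) = -3*(X + 18*X) = -57*X)
(1080645 - 221305) + y(Y(u(-6))) = (1080645 - 221305) - 57*(-42) = 859340 + 2394 = 861734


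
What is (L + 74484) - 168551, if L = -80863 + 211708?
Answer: 36778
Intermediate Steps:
L = 130845
(L + 74484) - 168551 = (130845 + 74484) - 168551 = 205329 - 168551 = 36778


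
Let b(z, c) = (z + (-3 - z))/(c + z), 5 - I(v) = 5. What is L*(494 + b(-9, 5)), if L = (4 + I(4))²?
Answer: 7916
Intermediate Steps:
I(v) = 0 (I(v) = 5 - 1*5 = 5 - 5 = 0)
b(z, c) = -3/(c + z)
L = 16 (L = (4 + 0)² = 4² = 16)
L*(494 + b(-9, 5)) = 16*(494 - 3/(5 - 9)) = 16*(494 - 3/(-4)) = 16*(494 - 3*(-¼)) = 16*(494 + ¾) = 16*(1979/4) = 7916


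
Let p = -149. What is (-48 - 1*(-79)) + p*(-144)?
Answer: 21487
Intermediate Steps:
(-48 - 1*(-79)) + p*(-144) = (-48 - 1*(-79)) - 149*(-144) = (-48 + 79) + 21456 = 31 + 21456 = 21487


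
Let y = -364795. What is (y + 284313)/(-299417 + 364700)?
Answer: -80482/65283 ≈ -1.2328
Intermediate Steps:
(y + 284313)/(-299417 + 364700) = (-364795 + 284313)/(-299417 + 364700) = -80482/65283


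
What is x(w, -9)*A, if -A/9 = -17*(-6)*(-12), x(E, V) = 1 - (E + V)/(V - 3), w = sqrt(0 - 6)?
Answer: 2754 + 918*I*sqrt(6) ≈ 2754.0 + 2248.6*I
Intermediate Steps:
w = I*sqrt(6) (w = sqrt(-6) = I*sqrt(6) ≈ 2.4495*I)
x(E, V) = 1 - (E + V)/(-3 + V)
A = 11016 (A = -9*(-17*(-6))*(-12) = -918*(-12) = -9*(-1224) = 11016)
x(w, -9)*A = ((-3 - I*sqrt(6))/(-3 - 9))*11016 = ((-3 - I*sqrt(6))/(-12))*11016 = -(-3 - I*sqrt(6))/12*11016 = (1/4 + I*sqrt(6)/12)*11016 = 2754 + 918*I*sqrt(6)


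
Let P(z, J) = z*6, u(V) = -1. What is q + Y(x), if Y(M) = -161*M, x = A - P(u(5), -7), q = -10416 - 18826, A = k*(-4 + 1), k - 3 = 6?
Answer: -25861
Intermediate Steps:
k = 9 (k = 3 + 6 = 9)
P(z, J) = 6*z
A = -27 (A = 9*(-4 + 1) = 9*(-3) = -27)
q = -29242
x = -21 (x = -27 - 6*(-1) = -27 - 1*(-6) = -27 + 6 = -21)
q + Y(x) = -29242 - 161*(-21) = -29242 + 3381 = -25861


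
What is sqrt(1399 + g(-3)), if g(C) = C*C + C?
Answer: sqrt(1405) ≈ 37.483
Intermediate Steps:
g(C) = C + C**2 (g(C) = C**2 + C = C + C**2)
sqrt(1399 + g(-3)) = sqrt(1399 - 3*(1 - 3)) = sqrt(1399 - 3*(-2)) = sqrt(1399 + 6) = sqrt(1405)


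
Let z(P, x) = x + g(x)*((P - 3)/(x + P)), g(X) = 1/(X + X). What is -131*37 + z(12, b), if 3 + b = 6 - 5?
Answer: -193969/40 ≈ -4849.2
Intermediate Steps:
b = -2 (b = -3 + (6 - 5) = -3 + 1 = -2)
g(X) = 1/(2*X)
z(P, x) = x + (-3 + P)/(2*x*(P + x)) (z(P, x) = x + (1/(2*x))*((P - 3)/(x + P)) = x + (1/(2*x))*((-3 + P)/(P + x)) = x + (-3 + P)/(2*x*(P + x)))
-131*37 + z(12, b) = -131*37 + (½)*(-3 + 12 + 2*(-2)²*(12 - 2))/(-2*(12 - 2)) = -4847 + (½)*(-½)*(-3 + 12 + 2*4*10)/10 = -4847 + (½)*(-½)*(⅒)*(-3 + 12 + 80) = -4847 + (½)*(-½)*(⅒)*89 = -4847 - 89/40 = -193969/40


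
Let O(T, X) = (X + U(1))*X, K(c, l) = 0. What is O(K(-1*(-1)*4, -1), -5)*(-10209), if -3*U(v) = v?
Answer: -272240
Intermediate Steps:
U(v) = -v/3
O(T, X) = X*(-⅓ + X) (O(T, X) = (X - ⅓*1)*X = (X - ⅓)*X = (-⅓ + X)*X = X*(-⅓ + X))
O(K(-1*(-1)*4, -1), -5)*(-10209) = -5*(-⅓ - 5)*(-10209) = -5*(-16/3)*(-10209) = (80/3)*(-10209) = -272240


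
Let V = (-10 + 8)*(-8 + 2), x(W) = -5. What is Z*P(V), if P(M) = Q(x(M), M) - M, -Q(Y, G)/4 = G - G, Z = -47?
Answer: 564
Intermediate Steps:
V = 12 (V = -2*(-6) = 12)
Q(Y, G) = 0 (Q(Y, G) = -4*(G - G) = -4*0 = 0)
P(M) = -M (P(M) = 0 - M = -M)
Z*P(V) = -(-47)*12 = -47*(-12) = 564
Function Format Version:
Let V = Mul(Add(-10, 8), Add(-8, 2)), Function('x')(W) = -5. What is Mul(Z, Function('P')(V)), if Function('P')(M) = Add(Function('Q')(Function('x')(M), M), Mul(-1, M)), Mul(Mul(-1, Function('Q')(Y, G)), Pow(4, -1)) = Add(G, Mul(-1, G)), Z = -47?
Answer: 564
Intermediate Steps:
V = 12 (V = Mul(-2, -6) = 12)
Function('Q')(Y, G) = 0 (Function('Q')(Y, G) = Mul(-4, Add(G, Mul(-1, G))) = Mul(-4, 0) = 0)
Function('P')(M) = Mul(-1, M) (Function('P')(M) = Add(0, Mul(-1, M)) = Mul(-1, M))
Mul(Z, Function('P')(V)) = Mul(-47, Mul(-1, 12)) = Mul(-47, -12) = 564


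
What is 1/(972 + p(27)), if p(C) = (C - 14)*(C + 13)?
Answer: 1/1492 ≈ 0.00067024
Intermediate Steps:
p(C) = (-14 + C)*(13 + C)
1/(972 + p(27)) = 1/(972 + (-182 + 27² - 1*27)) = 1/(972 + (-182 + 729 - 27)) = 1/(972 + 520) = 1/1492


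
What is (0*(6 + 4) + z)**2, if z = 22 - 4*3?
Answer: 100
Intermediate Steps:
z = 10 (z = 22 - 12 = 10)
(0*(6 + 4) + z)**2 = (0*(6 + 4) + 10)**2 = (0*10 + 10)**2 = (0 + 10)**2 = 10**2 = 100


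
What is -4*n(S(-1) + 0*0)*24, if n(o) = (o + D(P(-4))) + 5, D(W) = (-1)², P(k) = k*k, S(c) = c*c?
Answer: -672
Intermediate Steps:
S(c) = c²
P(k) = k²
D(W) = 1
n(o) = 6 + o (n(o) = (o + 1) + 5 = (1 + o) + 5 = 6 + o)
-4*n(S(-1) + 0*0)*24 = -4*(6 + ((-1)² + 0*0))*24 = -4*(6 + (1 + 0))*24 = -4*(6 + 1)*24 = -4*7*24 = -28*24 = -672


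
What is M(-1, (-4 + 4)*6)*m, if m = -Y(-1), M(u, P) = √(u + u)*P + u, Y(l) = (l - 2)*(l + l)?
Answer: 6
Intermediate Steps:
Y(l) = 2*l*(-2 + l) (Y(l) = (-2 + l)*(2*l) = 2*l*(-2 + l))
M(u, P) = u + P*√2*√u (M(u, P) = √(2*u)*P + u = (√2*√u)*P + u = P*√2*√u + u = u + P*√2*√u)
m = -6 (m = -2*(-1)*(-2 - 1) = -2*(-1)*(-3) = -1*6 = -6)
M(-1, (-4 + 4)*6)*m = (-1 + ((-4 + 4)*6)*√2*√(-1))*(-6) = (-1 + (0*6)*√2*I)*(-6) = (-1 + 0*√2*I)*(-6) = (-1 + 0)*(-6) = -1*(-6) = 6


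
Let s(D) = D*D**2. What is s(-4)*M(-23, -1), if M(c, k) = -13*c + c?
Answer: -17664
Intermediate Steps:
M(c, k) = -12*c
s(D) = D**3
s(-4)*M(-23, -1) = (-4)**3*(-12*(-23)) = -64*276 = -17664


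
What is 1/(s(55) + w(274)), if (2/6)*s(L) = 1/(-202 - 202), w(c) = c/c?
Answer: 404/401 ≈ 1.0075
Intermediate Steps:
w(c) = 1
s(L) = -3/404 (s(L) = 3/(-202 - 202) = 3/(-404) = 3*(-1/404) = -3/404)
1/(s(55) + w(274)) = 1/(-3/404 + 1) = 1/(401/404) = 404/401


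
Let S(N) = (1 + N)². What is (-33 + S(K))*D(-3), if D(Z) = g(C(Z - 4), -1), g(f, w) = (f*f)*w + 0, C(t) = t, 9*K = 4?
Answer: 122696/81 ≈ 1514.8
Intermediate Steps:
K = 4/9 (K = (⅑)*4 = 4/9 ≈ 0.44444)
g(f, w) = w*f² (g(f, w) = f²*w + 0 = w*f² + 0 = w*f²)
D(Z) = -(-4 + Z)² (D(Z) = -(Z - 4)² = -(-4 + Z)²)
(-33 + S(K))*D(-3) = (-33 + (1 + 4/9)²)*(-(-4 - 3)²) = (-33 + (13/9)²)*(-1*(-7)²) = (-33 + 169/81)*(-1*49) = -2504/81*(-49) = 122696/81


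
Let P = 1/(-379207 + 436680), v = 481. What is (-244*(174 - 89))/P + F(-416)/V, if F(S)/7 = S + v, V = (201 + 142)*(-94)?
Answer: -5490306032185/4606 ≈ -1.1920e+9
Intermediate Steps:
V = -32242 (V = 343*(-94) = -32242)
P = 1/57473 ≈ 1.7399e-5
F(S) = 3367 + 7*S (F(S) = 7*(S + 481) = 7*(481 + S) = 3367 + 7*S)
(-244*(174 - 89))/P + F(-416)/V = (-244*(174 - 89))/(1/57473) + (3367 + 7*(-416))/(-32242) = -244*85*57473 + (3367 - 2912)*(-1/32242) = -20740*57473 + 455*(-1/32242) = -1191990020 - 65/4606 = -5490306032185/4606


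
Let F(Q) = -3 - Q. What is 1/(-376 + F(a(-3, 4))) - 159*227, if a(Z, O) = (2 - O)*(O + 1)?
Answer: -13318318/369 ≈ -36093.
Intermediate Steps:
a(Z, O) = (1 + O)*(2 - O) (a(Z, O) = (2 - O)*(1 + O) = (1 + O)*(2 - O))
1/(-376 + F(a(-3, 4))) - 159*227 = 1/(-376 + (-3 - (2 + 4 - 1*4**2))) - 159*227 = 1/(-376 + (-3 - (2 + 4 - 1*16))) - 36093 = 1/(-376 + (-3 - (2 + 4 - 16))) - 36093 = 1/(-376 + (-3 - 1*(-10))) - 36093 = 1/(-376 + (-3 + 10)) - 36093 = 1/(-376 + 7) - 36093 = 1/(-369) - 36093 = -1/369 - 36093 = -13318318/369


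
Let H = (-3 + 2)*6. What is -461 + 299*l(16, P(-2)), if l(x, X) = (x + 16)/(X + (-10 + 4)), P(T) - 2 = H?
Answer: -7089/5 ≈ -1417.8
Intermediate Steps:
H = -6 (H = -1*6 = -6)
P(T) = -4 (P(T) = 2 - 6 = -4)
l(x, X) = (16 + x)/(-6 + X) (l(x, X) = (16 + x)/(X - 6) = (16 + x)/(-6 + X))
-461 + 299*l(16, P(-2)) = -461 + 299*((16 + 16)/(-6 - 4)) = -461 + 299*(32/(-10)) = -461 + 299*(-⅒*32) = -461 + 299*(-16/5) = -461 - 4784/5 = -7089/5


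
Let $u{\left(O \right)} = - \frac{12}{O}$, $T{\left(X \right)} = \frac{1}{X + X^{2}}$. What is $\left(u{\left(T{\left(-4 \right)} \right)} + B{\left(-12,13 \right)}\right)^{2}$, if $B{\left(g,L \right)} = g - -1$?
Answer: $24025$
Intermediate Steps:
$B{\left(g,L \right)} = 1 + g$ ($B{\left(g,L \right)} = g + 1 = 1 + g$)
$\left(u{\left(T{\left(-4 \right)} \right)} + B{\left(-12,13 \right)}\right)^{2} = \left(- \frac{12}{\frac{1}{-4} \frac{1}{1 - 4}} + \left(1 - 12\right)\right)^{2} = \left(- \frac{12}{\left(- \frac{1}{4}\right) \frac{1}{-3}} - 11\right)^{2} = \left(- \frac{12}{\left(- \frac{1}{4}\right) \left(- \frac{1}{3}\right)} - 11\right)^{2} = \left(- 12 \frac{1}{\frac{1}{12}} - 11\right)^{2} = \left(\left(-12\right) 12 - 11\right)^{2} = \left(-144 - 11\right)^{2} = \left(-155\right)^{2} = 24025$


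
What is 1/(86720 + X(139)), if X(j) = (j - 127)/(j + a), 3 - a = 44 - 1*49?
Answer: 49/4249284 ≈ 1.1531e-5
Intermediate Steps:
a = 8 (a = 3 - (44 - 1*49) = 3 - (44 - 49) = 3 - 1*(-5) = 3 + 5 = 8)
X(j) = (-127 + j)/(8 + j) (X(j) = (j - 127)/(j + 8) = (-127 + j)/(8 + j))
1/(86720 + X(139)) = 1/(86720 + (-127 + 139)/(8 + 139)) = 1/(86720 + 12/147) = 1/(86720 + (1/147)*12) = 1/(86720 + 4/49) = 1/(4249284/49) = 49/4249284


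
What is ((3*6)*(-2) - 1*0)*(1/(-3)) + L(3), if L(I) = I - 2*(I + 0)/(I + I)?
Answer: 14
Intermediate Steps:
L(I) = -1 + I (L(I) = I - 2*I/(2*I) = I - 2*I*1/(2*I) = I - 2*1/2 = I - 1 = -1 + I)
((3*6)*(-2) - 1*0)*(1/(-3)) + L(3) = ((3*6)*(-2) - 1*0)*(1/(-3)) + (-1 + 3) = (18*(-2) + 0)*(1*(-1/3)) + 2 = (-36 + 0)*(-1/3) + 2 = -36*(-1/3) + 2 = 12 + 2 = 14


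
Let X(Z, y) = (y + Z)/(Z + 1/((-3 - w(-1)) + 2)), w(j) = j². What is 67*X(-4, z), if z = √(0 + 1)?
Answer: 134/3 ≈ 44.667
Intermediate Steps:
z = 1 (z = √1 = 1)
X(Z, y) = (Z + y)/(-½ + Z) (X(Z, y) = (y + Z)/(Z + 1/((-3 - 1*(-1)²) + 2)) = (Z + y)/(Z + 1/((-3 - 1*1) + 2)) = (Z + y)/(Z + 1/((-3 - 1) + 2)) = (Z + y)/(Z + 1/(-4 + 2)) = (Z + y)/(Z + 1/(-2)) = (Z + y)/(Z - ½) = (Z + y)/(-½ + Z))
67*X(-4, z) = 67*(2*(-4 + 1)/(-1 + 2*(-4))) = 67*(2*(-3)/(-1 - 8)) = 67*(2*(-3)/(-9)) = 67*(2*(-⅑)*(-3)) = 67*(⅔) = 134/3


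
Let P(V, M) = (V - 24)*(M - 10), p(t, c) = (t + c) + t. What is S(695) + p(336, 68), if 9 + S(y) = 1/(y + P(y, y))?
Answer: 336501231/460330 ≈ 731.00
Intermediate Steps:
p(t, c) = c + 2*t (p(t, c) = (c + t) + t = c + 2*t)
P(V, M) = (-24 + V)*(-10 + M)
S(y) = -9 + 1/(240 + y**2 - 33*y) (S(y) = -9 + 1/(y + (240 - 24*y - 10*y + y*y)) = -9 + 1/(y + (240 - 24*y - 10*y + y**2)) = -9 + 1/(y + (240 + y**2 - 34*y)) = -9 + 1/(240 + y**2 - 33*y))
S(695) + p(336, 68) = (-2159 - 9*695**2 + 297*695)/(240 + 695**2 - 33*695) + (68 + 2*336) = (-2159 - 9*483025 + 206415)/(240 + 483025 - 22935) + (68 + 672) = (-2159 - 4347225 + 206415)/460330 + 740 = (1/460330)*(-4142969) + 740 = -4142969/460330 + 740 = 336501231/460330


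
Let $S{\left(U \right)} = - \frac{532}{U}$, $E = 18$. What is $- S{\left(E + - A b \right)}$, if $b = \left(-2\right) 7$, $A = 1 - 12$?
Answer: $- \frac{133}{34} \approx -3.9118$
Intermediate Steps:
$A = -11$ ($A = 1 - 12 = -11$)
$b = -14$
$- S{\left(E + - A b \right)} = - \frac{-532}{18 + \left(-1\right) \left(-11\right) \left(-14\right)} = - \frac{-532}{18 + 11 \left(-14\right)} = - \frac{-532}{18 - 154} = - \frac{-532}{-136} = - \frac{\left(-532\right) \left(-1\right)}{136} = \left(-1\right) \frac{133}{34} = - \frac{133}{34}$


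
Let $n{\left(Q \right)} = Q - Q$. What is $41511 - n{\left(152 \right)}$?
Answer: $41511$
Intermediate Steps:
$n{\left(Q \right)} = 0$
$41511 - n{\left(152 \right)} = 41511 - 0 = 41511 + 0 = 41511$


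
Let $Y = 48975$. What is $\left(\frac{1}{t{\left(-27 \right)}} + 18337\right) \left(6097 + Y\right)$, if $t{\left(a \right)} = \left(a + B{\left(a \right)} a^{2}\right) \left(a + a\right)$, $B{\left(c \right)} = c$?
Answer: $\frac{268707337935208}{266085} \approx 1.0099 \cdot 10^{9}$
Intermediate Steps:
$t{\left(a \right)} = 2 a \left(a + a^{3}\right)$ ($t{\left(a \right)} = \left(a + a a^{2}\right) \left(a + a\right) = \left(a + a^{3}\right) 2 a = 2 a \left(a + a^{3}\right)$)
$\left(\frac{1}{t{\left(-27 \right)}} + 18337\right) \left(6097 + Y\right) = \left(\frac{1}{2 \left(-27\right)^{2} \left(1 + \left(-27\right)^{2}\right)} + 18337\right) \left(6097 + 48975\right) = \left(\frac{1}{2 \cdot 729 \left(1 + 729\right)} + 18337\right) 55072 = \left(\frac{1}{2 \cdot 729 \cdot 730} + 18337\right) 55072 = \left(\frac{1}{1064340} + 18337\right) 55072 = \frac{19516802581}{1064340} \cdot 55072 = \frac{268707337935208}{266085}$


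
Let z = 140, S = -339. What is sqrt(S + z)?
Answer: I*sqrt(199) ≈ 14.107*I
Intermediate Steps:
sqrt(S + z) = sqrt(-339 + 140) = sqrt(-199) = I*sqrt(199)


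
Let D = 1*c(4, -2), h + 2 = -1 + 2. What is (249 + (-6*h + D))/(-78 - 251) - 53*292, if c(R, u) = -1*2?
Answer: -5091857/329 ≈ -15477.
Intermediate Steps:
c(R, u) = -2
h = -1 (h = -2 + (-1 + 2) = -2 + 1 = -1)
D = -2 (D = 1*(-2) = -2)
(249 + (-6*h + D))/(-78 - 251) - 53*292 = (249 + (-6*(-1) - 2))/(-78 - 251) - 53*292 = (249 + (6 - 2))/(-329) - 15476 = (249 + 4)*(-1/329) - 15476 = 253*(-1/329) - 15476 = -253/329 - 15476 = -5091857/329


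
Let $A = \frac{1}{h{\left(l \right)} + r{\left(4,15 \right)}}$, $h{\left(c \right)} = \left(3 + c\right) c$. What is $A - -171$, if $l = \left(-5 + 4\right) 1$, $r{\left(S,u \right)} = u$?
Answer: $\frac{2224}{13} \approx 171.08$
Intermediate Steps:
$l = -1$ ($l = \left(-1\right) 1 = -1$)
$h{\left(c \right)} = c \left(3 + c\right)$
$A = \frac{1}{13}$ ($A = \frac{1}{- (3 - 1) + 15} = \frac{1}{\left(-1\right) 2 + 15} = \frac{1}{-2 + 15} = \frac{1}{13} \approx 0.076923$)
$A - -171 = \frac{1}{13} - -171 = \frac{1}{13} + 171 = \frac{2224}{13}$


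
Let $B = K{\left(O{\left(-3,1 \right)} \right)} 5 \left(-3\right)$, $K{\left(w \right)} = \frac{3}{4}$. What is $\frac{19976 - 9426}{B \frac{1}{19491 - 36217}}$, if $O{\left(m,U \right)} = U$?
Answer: $\frac{141167440}{9} \approx 1.5685 \cdot 10^{7}$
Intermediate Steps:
$K{\left(w \right)} = \frac{3}{4}$ ($K{\left(w \right)} = 3 \cdot \frac{1}{4} = \frac{3}{4}$)
$B = - \frac{45}{4}$ ($B = \frac{3}{4} \cdot 5 \left(-3\right) = \frac{15}{4} \left(-3\right) = - \frac{45}{4} \approx -11.25$)
$\frac{19976 - 9426}{B \frac{1}{19491 - 36217}} = \frac{19976 - 9426}{\left(- \frac{45}{4}\right) \frac{1}{19491 - 36217}} = \frac{19976 - 9426}{\left(- \frac{45}{4}\right) \frac{1}{-16726}} = \frac{10550}{\left(- \frac{45}{4}\right) \left(- \frac{1}{16726}\right)} = \frac{10550}{\frac{45}{66904}} = 10550 \cdot \frac{66904}{45} = \frac{141167440}{9}$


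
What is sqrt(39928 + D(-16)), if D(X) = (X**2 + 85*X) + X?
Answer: 42*sqrt(22) ≈ 197.00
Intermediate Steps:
D(X) = X**2 + 86*X
sqrt(39928 + D(-16)) = sqrt(39928 - 16*(86 - 16)) = sqrt(39928 - 16*70) = sqrt(39928 - 1120) = sqrt(38808) = 42*sqrt(22)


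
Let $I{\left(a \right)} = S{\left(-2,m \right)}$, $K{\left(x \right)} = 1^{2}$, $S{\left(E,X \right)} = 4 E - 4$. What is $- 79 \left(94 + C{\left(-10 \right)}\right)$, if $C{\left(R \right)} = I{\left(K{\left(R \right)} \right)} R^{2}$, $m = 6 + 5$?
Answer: $87374$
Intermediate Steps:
$m = 11$
$S{\left(E,X \right)} = -4 + 4 E$
$K{\left(x \right)} = 1$
$I{\left(a \right)} = -12$ ($I{\left(a \right)} = -4 + 4 \left(-2\right) = -4 - 8 = -12$)
$C{\left(R \right)} = - 12 R^{2}$
$- 79 \left(94 + C{\left(-10 \right)}\right) = - 79 \left(94 - 12 \left(-10\right)^{2}\right) = - 79 \left(94 - 1200\right) = \left(-79\right) \left(-1106\right) = 87374$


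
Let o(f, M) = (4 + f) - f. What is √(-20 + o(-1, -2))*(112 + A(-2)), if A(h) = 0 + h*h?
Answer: 464*I ≈ 464.0*I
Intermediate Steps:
o(f, M) = 4
A(h) = h² (A(h) = 0 + h² = h²)
√(-20 + o(-1, -2))*(112 + A(-2)) = √(-20 + 4)*(112 + (-2)²) = √(-16)*(112 + 4) = (4*I)*116 = 464*I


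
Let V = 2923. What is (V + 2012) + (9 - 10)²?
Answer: 4936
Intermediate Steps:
(V + 2012) + (9 - 10)² = (2923 + 2012) + (9 - 10)² = 4935 + (-1)² = 4935 + 1 = 4936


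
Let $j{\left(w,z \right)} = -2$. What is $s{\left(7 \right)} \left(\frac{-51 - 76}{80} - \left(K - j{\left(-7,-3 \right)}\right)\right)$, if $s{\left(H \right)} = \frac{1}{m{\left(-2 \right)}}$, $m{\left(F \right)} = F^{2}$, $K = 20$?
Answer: $- \frac{1887}{320} \approx -5.8969$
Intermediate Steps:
$s{\left(H \right)} = \frac{1}{4}$ ($s{\left(H \right)} = \frac{1}{\left(-2\right)^{2}} = \frac{1}{4}$)
$s{\left(7 \right)} \left(\frac{-51 - 76}{80} - \left(K - j{\left(-7,-3 \right)}\right)\right) = \frac{\frac{-51 - 76}{80} - 22}{4} = \frac{\left(-127\right) \frac{1}{80} - 22}{4} = \frac{- \frac{127}{80} - 22}{4} = \frac{1}{4} \left(- \frac{1887}{80}\right) = - \frac{1887}{320}$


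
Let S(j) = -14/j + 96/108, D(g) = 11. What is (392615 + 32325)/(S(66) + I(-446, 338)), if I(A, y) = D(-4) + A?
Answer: -21034530/21499 ≈ -978.40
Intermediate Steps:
S(j) = 8/9 - 14/j (S(j) = -14/j + 96*(1/108) = -14/j + 8/9 = 8/9 - 14/j)
I(A, y) = 11 + A
(392615 + 32325)/(S(66) + I(-446, 338)) = (392615 + 32325)/((8/9 - 14/66) + (11 - 446)) = 424940/((8/9 - 14*1/66) - 435) = 424940/((8/9 - 7/33) - 435) = 424940/(67/99 - 435) = 424940/(-42998/99) = 424940*(-99/42998) = -21034530/21499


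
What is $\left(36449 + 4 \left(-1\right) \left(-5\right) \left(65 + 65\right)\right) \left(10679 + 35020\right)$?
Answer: $1784500251$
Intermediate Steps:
$\left(36449 + 4 \left(-1\right) \left(-5\right) \left(65 + 65\right)\right) \left(10679 + 35020\right) = \left(36449 + \left(-4\right) \left(-5\right) 130\right) 45699 = \left(36449 + 20 \cdot 130\right) 45699 = \left(36449 + 2600\right) 45699 = 39049 \cdot 45699 = 1784500251$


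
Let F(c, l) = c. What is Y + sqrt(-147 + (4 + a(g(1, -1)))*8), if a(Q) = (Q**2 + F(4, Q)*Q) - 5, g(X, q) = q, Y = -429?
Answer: -429 + I*sqrt(179) ≈ -429.0 + 13.379*I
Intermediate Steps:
a(Q) = -5 + Q**2 + 4*Q (a(Q) = (Q**2 + 4*Q) - 5 = -5 + Q**2 + 4*Q)
Y + sqrt(-147 + (4 + a(g(1, -1)))*8) = -429 + sqrt(-147 + (4 + (-5 + (-1)**2 + 4*(-1)))*8) = -429 + sqrt(-147 + (4 + (-5 + 1 - 4))*8) = -429 + sqrt(-147 + (4 - 8)*8) = -429 + sqrt(-147 - 4*8) = -429 + sqrt(-147 - 32) = -429 + sqrt(-179) = -429 + I*sqrt(179)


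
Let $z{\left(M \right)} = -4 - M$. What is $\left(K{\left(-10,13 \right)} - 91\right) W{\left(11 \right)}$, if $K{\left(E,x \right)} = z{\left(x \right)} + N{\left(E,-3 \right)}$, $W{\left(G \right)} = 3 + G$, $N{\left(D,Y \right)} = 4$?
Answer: $-1456$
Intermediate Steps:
$K{\left(E,x \right)} = - x$ ($K{\left(E,x \right)} = \left(-4 - x\right) + 4 = - x$)
$\left(K{\left(-10,13 \right)} - 91\right) W{\left(11 \right)} = \left(\left(-1\right) 13 - 91\right) \left(3 + 11\right) = \left(-13 - 91\right) 14 = \left(-104\right) 14 = -1456$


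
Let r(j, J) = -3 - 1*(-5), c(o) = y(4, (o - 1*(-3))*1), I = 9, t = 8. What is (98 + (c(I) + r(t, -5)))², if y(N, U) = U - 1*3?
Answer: 11881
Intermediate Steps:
y(N, U) = -3 + U (y(N, U) = U - 3 = -3 + U)
c(o) = o (c(o) = -3 + (o - 1*(-3))*1 = -3 + (o + 3)*1 = -3 + (3 + o)*1 = -3 + (3 + o) = o)
r(j, J) = 2 (r(j, J) = -3 + 5 = 2)
(98 + (c(I) + r(t, -5)))² = (98 + (9 + 2))² = (98 + 11)² = 109² = 11881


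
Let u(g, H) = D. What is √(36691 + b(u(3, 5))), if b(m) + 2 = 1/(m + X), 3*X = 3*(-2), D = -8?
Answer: √3668890/10 ≈ 191.54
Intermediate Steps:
u(g, H) = -8
X = -2 (X = (3*(-2))/3 = (⅓)*(-6) = -2)
b(m) = -2 + 1/(-2 + m) (b(m) = -2 + 1/(m - 2) = -2 + 1/(-2 + m))
√(36691 + b(u(3, 5))) = √(36691 + (5 - 2*(-8))/(-2 - 8)) = √(36691 + (5 + 16)/(-10)) = √(36691 - ⅒*21) = √(36691 - 21/10) = √(366889/10) = √3668890/10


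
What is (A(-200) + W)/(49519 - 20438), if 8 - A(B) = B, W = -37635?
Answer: -2879/2237 ≈ -1.2870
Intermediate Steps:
A(B) = 8 - B
(A(-200) + W)/(49519 - 20438) = ((8 - 1*(-200)) - 37635)/(49519 - 20438) = ((8 + 200) - 37635)/29081 = (208 - 37635)*(1/29081) = -37427*1/29081 = -2879/2237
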